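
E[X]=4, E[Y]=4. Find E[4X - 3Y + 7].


E[4X - 3Y + 7] = 4*E[X] - 3*E[Y] + 7
= (4)*(4) + (-3)*(4) + (7)
= 16 - 12 + 7 = 11

11


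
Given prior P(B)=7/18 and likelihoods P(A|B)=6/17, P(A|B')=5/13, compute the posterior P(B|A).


P(A) = P(A|B)P(B) + P(A|B')P(B') = 6/17*7/18 + 5/13*11/18 = 1481/3978
P(B|A) = P(A|B)P(B)/P(A) = (7/51)/(1481/3978) = 546/1481

546/1481


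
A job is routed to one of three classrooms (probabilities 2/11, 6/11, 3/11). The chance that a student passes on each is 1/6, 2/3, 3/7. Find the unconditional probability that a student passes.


P(A) = P(A|B1)P(B1) + P(A|B2)P(B2) + P(A|B3)P(B3)
= 1/6*2/11 + 2/3*6/11 + 3/7*3/11
= 1/33 + 4/11 + 9/77 = 118/231

118/231


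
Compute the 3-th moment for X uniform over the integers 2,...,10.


E[X^3] = (1/9) * sum(x^3 for x=2..10)
= 3024/9 = 336

336


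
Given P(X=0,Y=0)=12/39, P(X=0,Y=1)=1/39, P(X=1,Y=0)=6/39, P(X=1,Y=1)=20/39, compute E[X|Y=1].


P(Y=1) = 21/39
E[X|Y=1] = (0*1 + 1*20)/21 = 20/21

20/21


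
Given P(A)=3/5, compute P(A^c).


P(A') = 1 - P(A) = 1 - 3/5 = 2/5

2/5


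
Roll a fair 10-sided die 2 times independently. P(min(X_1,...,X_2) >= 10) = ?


P(min >= 10) = P(all X_i >= 10) = (P(X_1 >= 10))^2
= (1/10)^2 = 1/100

1/100


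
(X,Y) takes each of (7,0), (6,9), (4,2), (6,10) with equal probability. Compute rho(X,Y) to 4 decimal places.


Cov(X,Y) = 0.3125, Var(X) = 1.1875, Var(Y) = 18.6875
rho = Cov/(sqrt(VarX)*sqrt(VarY)) = 0.0663

0.0663


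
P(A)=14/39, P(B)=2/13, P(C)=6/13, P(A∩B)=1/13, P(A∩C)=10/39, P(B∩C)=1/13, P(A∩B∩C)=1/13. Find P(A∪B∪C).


P(A∪B∪C) = P(A)+P(B)+P(C) - P(AB)-P(AC)-P(BC) + P(ABC)
= 14/39+2/13+6/13 - 1/13-10/39-1/13 + 1/13
= 25/39

25/39


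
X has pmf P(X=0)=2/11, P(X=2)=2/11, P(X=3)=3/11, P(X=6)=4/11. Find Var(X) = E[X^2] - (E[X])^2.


E[X] = 37/11, E[X^2] = 179/11
Var(X) = E[X^2] - (E[X])^2 = 179/11 - (37/11)^2 = 600/121

600/121


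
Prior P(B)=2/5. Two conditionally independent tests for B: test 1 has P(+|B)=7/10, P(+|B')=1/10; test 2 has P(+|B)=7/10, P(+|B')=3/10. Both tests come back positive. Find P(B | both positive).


After test 1: P(+) = 7/10*2/5 + 1/10*3/5 = 17/50
P(B|+) = (7/25)/(17/50) = 14/17
After test 2 (use post1 as new prior): P(+) = 7/10*14/17 + 3/10*3/17 = 107/170
P(B|+,+) = (49/85)/(107/170) = 98/107

98/107


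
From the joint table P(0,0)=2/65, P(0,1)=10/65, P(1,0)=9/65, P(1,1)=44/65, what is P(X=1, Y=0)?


Read from table: P(X=1, Y=0) = 9/65

9/65


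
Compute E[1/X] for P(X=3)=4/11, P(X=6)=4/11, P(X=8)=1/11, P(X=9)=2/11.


E[1/X] = sum(g(x)*P(x))
= 1/3*4/11 + 1/6*4/11 + 1/8*1/11 + 1/9*2/11
= 169/792

169/792


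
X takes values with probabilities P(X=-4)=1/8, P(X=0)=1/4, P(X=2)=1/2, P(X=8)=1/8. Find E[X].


E[X] = sum(x * P(x))
= -4*1/8 + 0*1/4 + 2*1/2 + 8*1/8
= 3/2

3/2


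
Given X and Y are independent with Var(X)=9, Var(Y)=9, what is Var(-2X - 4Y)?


Independence => Cov(X,Y)=0
Var(-2X - 4Y) = (-2)^2*Var(X) + (-4)^2*Var(Y)
= 4*9 + 16*9 = 180

180


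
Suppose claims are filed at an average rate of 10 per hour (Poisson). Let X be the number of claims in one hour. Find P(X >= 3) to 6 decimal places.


P(X>=3) = 1 - P(X<=2) = 1 - (e^(-10)*10^0/0! + e^(-10)*10^1/1! + e^(-10)*10^2/2!)
≈ 1 - (0.0000453999 + 0.0004539993 + 0.0022699965)
= 1 - 0.0027693957 = 0.9972306043
≈ 0.997231

0.997231


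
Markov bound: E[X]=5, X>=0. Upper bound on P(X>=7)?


Markov: P(X >= a) <= E[X]/a
P(X >= 7) <= 5/7

5/7


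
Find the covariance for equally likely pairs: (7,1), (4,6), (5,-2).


E[X]=16/3, E[Y]=5/3, E[XY]=7
Cov(X,Y) = E[XY] - E[X]E[Y] = 7 - 16/3*5/3 = -17/9

-17/9


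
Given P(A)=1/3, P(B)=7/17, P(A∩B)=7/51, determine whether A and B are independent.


P(A)*P(B) = 1/3*7/17 = 7/51
P(A∩B) = 7/51, which equals P(A)P(B), so independent

Yes, A and B are independent


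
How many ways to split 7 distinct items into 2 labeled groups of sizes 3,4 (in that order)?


7! = 5040
Denominator: 3!=6 * 4!=24
Coefficient = 5040 / 144 = 35

35


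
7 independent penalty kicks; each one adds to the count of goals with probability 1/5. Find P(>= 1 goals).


P(at least one) = 1 - P(none)
P(none) = (1 - 1/5)^7 = (4/5)^7 = 16384/78125
P(at least one) = 1 - 16384/78125 = 61741/78125

61741/78125


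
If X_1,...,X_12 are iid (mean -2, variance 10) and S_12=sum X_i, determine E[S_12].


E[S_n] = n*E[X_1] = 12*-2 = -24

-24


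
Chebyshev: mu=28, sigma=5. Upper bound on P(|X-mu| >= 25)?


k = 25/5 = 5
Chebyshev: P(|X-mu| >= k*sigma) <= 1/k^2 = 1/5^2 = 1/25

1/25


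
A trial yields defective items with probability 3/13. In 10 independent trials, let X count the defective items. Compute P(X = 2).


P(X=2) = C(10,2) * p^2 * (1-p)^8
= 45 * 9/169 * 100000000/815730721
= 40500000000/137858491849

40500000000/137858491849


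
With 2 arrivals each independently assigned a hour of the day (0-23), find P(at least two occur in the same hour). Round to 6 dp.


P(all different) = prod((24-i)/24 for i=0..1) = 0.958333
P(at least one match) = 1 - 0.958333 = 0.041667

0.041667


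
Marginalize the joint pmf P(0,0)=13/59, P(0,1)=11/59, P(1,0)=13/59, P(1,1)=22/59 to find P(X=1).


P(X=1) = P(1,0)+P(1,1) = 13/59 + 22/59 = 35/59

35/59


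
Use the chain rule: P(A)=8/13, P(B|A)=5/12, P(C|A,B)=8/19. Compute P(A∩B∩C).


P(A∩B∩C) = P(A) * P(B|A) * P(C|A∩B)
= 8/13 * 5/12 * 8/19
= 10/39 * 8/19 = 80/741

80/741


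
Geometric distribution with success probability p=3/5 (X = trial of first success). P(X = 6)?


P(X=6) = (1-p)^5 * p = (2/5)^5 * 3/5
= 32/3125 * 3/5 = 96/15625

96/15625


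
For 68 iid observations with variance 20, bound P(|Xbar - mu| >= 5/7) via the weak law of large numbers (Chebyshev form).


Var(Xbar) = Var(X)/n = 20/68
Chebyshev: P(|Xbar-mu| >= 5/7) <= Var(Xbar)/(5/7)^2 = (5/17)/(25/49) = 49/85

49/85


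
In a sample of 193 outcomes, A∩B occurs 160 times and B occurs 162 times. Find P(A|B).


P(A|B) = P(A∩B)/P(B) = (160/193)/(162/193) = 160/162 = 80/81

80/81


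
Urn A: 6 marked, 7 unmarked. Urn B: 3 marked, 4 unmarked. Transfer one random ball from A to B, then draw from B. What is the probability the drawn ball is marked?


P(transfer marked) = 6/13; P(transfer unmarked) = 7/13
If marked transferred: Urn II has 4 marked of 8, so P(marked|marked moved) = 1/2
If unmarked transferred: Urn II has 3 marked of 8, so P(marked|unmarked moved) = 3/8
By total probability: P(marked) = 6/13*1/2 + 7/13*3/8 = 45/104

45/104


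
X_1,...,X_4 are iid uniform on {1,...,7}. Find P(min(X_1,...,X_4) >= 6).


P(min >= 6) = P(all X_i >= 6) = (P(X_1 >= 6))^4
= (2/7)^4 = 16/2401

16/2401


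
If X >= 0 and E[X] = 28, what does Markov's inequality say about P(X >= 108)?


Markov: P(X >= a) <= E[X]/a
P(X >= 108) <= 28/108 = 7/27

7/27


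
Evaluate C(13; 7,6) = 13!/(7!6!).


13! = 6227020800
Denominator: 7!=5040 * 6!=720
Coefficient = 6227020800 / 3628800 = 1716

1716


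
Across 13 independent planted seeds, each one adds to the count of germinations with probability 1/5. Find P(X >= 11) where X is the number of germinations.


P(X>=11) = P(X=11) + P(X=12) + P(X=13)
= 1248/1220703125 + 52/1220703125 + 1/1220703125
= 1301/1220703125

1301/1220703125


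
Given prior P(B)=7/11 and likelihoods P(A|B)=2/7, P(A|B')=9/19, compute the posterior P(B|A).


P(A) = P(A|B)P(B) + P(A|B')P(B') = 2/7*7/11 + 9/19*4/11 = 74/209
P(B|A) = P(A|B)P(B)/P(A) = (2/11)/(74/209) = 19/37

19/37


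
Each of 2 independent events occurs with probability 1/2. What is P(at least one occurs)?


P(at least one) = 1 - P(none)
P(none) = (1 - 1/2)^2 = (1/2)^2 = 1/4
P(at least one) = 1 - 1/4 = 3/4

3/4


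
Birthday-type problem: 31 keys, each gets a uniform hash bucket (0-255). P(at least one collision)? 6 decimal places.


P(all different) = prod((256-i)/256 for i=0..30) = 0.150593
P(at least one match) = 1 - 0.150593 = 0.849407

0.849407


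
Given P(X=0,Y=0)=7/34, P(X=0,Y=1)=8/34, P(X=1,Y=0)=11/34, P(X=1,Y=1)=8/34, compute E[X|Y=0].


P(Y=0) = 18/34
E[X|Y=0] = (0*7 + 1*11)/18 = 11/18

11/18


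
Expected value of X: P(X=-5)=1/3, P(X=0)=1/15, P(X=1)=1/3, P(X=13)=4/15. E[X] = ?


E[X] = sum(x * P(x))
= -5*1/3 + 0*1/15 + 1*1/3 + 13*4/15
= 32/15

32/15


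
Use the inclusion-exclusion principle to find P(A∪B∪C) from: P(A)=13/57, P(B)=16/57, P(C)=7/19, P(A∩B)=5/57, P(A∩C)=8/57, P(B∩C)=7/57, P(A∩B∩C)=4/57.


P(A∪B∪C) = P(A)+P(B)+P(C) - P(AB)-P(AC)-P(BC) + P(ABC)
= 13/57+16/57+7/19 - 5/57-8/57-7/57 + 4/57
= 34/57

34/57


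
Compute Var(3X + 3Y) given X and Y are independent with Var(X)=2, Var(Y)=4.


Independence => Cov(X,Y)=0
Var(3X + 3Y) = 3^2*Var(X) + 3^2*Var(Y)
= 9*2 + 9*4 = 54

54


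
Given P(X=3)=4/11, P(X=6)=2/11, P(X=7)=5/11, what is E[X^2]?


E[X^2] = sum(g(x)*P(x))
= 9*4/11 + 36*2/11 + 49*5/11
= 353/11

353/11


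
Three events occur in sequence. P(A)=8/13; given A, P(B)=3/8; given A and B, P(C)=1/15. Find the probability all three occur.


P(A∩B∩C) = P(A) * P(B|A) * P(C|A∩B)
= 8/13 * 3/8 * 1/15
= 3/13 * 1/15 = 1/65

1/65


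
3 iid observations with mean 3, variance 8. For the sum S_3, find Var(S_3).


By independence, Var(S_n) = n*Var(X_1) = 3*8 = 24

24


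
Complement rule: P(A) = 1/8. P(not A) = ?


P(A') = 1 - P(A) = 1 - 1/8 = 7/8

7/8


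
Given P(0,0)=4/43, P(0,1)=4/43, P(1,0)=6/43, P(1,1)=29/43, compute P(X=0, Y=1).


Read from table: P(X=0, Y=1) = 4/43

4/43


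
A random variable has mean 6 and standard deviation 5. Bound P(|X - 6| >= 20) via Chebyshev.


k = 20/5 = 4
Chebyshev: P(|X-mu| >= k*sigma) <= 1/k^2 = 1/4^2 = 1/16

1/16


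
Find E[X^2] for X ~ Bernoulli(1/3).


For Bernoulli: X in {0,1}
E[X^2] = 0^2*(1-1/3) + 1^2*1/3 = 1/3

1/3


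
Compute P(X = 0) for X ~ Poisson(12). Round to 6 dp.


P(X=0) = e^(-12) * 12^0 / 0!
≈ 0.000006144212353 * 1 / 1
≈ 0.000006

0.000006


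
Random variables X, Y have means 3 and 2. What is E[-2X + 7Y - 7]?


E[-2X + 7Y - 7] = -2*E[X] + 7*E[Y] - 7
= (-2)*(3) + (7)*(2) + (-7)
= -6 + 14 - 7 = 1

1


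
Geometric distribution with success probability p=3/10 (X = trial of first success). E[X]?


For geometric (trials until first success), E[X] = 1/p = 1/(3/10) = 10/3

10/3


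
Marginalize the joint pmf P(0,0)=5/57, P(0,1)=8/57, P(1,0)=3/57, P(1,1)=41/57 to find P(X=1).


P(X=1) = P(1,0)+P(1,1) = 3/57 + 41/57 = 44/57

44/57


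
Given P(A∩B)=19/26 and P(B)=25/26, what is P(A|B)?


P(A|B) = P(A∩B)/P(B) = (19/26)/(25/26) = 19/25

19/25


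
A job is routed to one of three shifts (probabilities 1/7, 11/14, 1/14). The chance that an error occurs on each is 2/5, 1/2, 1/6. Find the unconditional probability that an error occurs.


P(A) = P(A|B1)P(B1) + P(A|B2)P(B2) + P(A|B3)P(B3)
= 2/5*1/7 + 1/2*11/14 + 1/6*1/14
= 2/35 + 11/28 + 1/84 = 97/210

97/210


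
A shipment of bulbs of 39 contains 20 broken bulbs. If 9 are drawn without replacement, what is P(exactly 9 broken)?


P(X=9) = C(20,9)*C(19,0) / C(39,9)
= 167960*1 / 211915132
= 167960/211915132 = 10/12617

10/12617


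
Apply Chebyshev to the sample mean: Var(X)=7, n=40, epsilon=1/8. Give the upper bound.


Var(Xbar) = Var(X)/n = 7/40
Chebyshev: P(|Xbar-mu| >= 1/8) <= Var(Xbar)/(1/8)^2 = (7/40)/(1/64) = 56/5
Bound exceeds 1, so trivial bound: 1

1


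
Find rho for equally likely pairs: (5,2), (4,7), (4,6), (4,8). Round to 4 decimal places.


Cov(X,Y) = -0.9375, Var(X) = 0.1875, Var(Y) = 5.1875
rho = Cov/(sqrt(VarX)*sqrt(VarY)) = -0.9506

-0.9506


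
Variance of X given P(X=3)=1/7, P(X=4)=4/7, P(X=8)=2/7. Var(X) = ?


E[X] = 5, E[X^2] = 201/7
Var(X) = E[X^2] - (E[X])^2 = 201/7 - (5)^2 = 26/7

26/7


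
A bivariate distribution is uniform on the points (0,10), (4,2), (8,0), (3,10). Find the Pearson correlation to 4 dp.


Cov(X,Y) = -11.1250, Var(X) = 8.1875, Var(Y) = 20.7500
rho = Cov/(sqrt(VarX)*sqrt(VarY)) = -0.8535

-0.8535


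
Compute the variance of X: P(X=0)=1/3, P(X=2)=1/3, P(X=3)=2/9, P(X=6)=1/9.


E[X] = 2, E[X^2] = 22/3
Var(X) = E[X^2] - (E[X])^2 = 22/3 - (2)^2 = 10/3

10/3


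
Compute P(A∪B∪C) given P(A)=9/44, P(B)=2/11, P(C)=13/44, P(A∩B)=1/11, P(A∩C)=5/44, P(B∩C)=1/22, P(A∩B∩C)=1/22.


P(A∪B∪C) = P(A)+P(B)+P(C) - P(AB)-P(AC)-P(BC) + P(ABC)
= 9/44+2/11+13/44 - 1/11-5/44-1/22 + 1/22
= 21/44

21/44


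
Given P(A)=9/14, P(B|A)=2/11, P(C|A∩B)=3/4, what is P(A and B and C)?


P(A∩B∩C) = P(A) * P(B|A) * P(C|A∩B)
= 9/14 * 2/11 * 3/4
= 9/77 * 3/4 = 27/308

27/308


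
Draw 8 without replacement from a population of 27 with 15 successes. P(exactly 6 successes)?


P(X=6) = C(15,6)*C(12,2) / C(27,8)
= 5005*66 / 2220075
= 330330/2220075 = 154/1035

154/1035


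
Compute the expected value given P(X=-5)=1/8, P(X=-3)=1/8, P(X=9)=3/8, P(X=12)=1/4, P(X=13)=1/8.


E[X] = sum(x * P(x))
= -5*1/8 - 3*1/8 + 9*3/8 + 12*1/4 + 13*1/8
= 7

7


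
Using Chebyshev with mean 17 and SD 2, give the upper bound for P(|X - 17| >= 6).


k = 6/2 = 3
Chebyshev: P(|X-mu| >= k*sigma) <= 1/k^2 = 1/3^2 = 1/9

1/9


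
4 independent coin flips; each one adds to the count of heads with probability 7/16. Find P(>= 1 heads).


P(at least one) = 1 - P(none)
P(none) = (1 - 7/16)^4 = (9/16)^4 = 6561/65536
P(at least one) = 1 - 6561/65536 = 58975/65536

58975/65536


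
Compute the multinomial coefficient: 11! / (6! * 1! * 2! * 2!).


11! = 39916800
Denominator: 6!=720 * 1!=1 * 2!=2 * 2!=2
Coefficient = 39916800 / 2880 = 13860

13860


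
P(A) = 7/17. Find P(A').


P(A') = 1 - P(A) = 1 - 7/17 = 10/17

10/17


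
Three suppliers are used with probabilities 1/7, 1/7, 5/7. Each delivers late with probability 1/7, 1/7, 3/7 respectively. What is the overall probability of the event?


P(A) = P(A|B1)P(B1) + P(A|B2)P(B2) + P(A|B3)P(B3)
= 1/7*1/7 + 1/7*1/7 + 3/7*5/7
= 1/49 + 1/49 + 15/49 = 17/49

17/49


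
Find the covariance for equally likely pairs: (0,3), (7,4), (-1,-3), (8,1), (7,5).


E[X]=21/5, E[Y]=2, E[XY]=74/5
Cov(X,Y) = E[XY] - E[X]E[Y] = 74/5 - 21/5*2 = 32/5

32/5


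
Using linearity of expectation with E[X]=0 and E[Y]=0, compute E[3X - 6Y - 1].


E[3X - 6Y - 1] = 3*E[X] - 6*E[Y] - 1
= (3)*(0) + (-6)*(0) + (-1)
= 0 + 0 - 1 = -1

-1


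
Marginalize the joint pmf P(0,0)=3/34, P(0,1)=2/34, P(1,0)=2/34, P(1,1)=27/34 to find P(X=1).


P(X=1) = P(1,0)+P(1,1) = 2/34 + 27/34 = 29/34

29/34


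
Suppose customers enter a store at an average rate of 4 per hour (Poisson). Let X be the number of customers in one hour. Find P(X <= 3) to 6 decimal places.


P(X<=3) = e^(-4)*4^0/0! + e^(-4)*4^1/1! + e^(-4)*4^2/2! + e^(-4)*4^3/3!
≈ 0.0183156389 + 0.0732625556 + 0.1465251111 + 0.1953668148
= 0.4334701204
≈ 0.433470

0.433470


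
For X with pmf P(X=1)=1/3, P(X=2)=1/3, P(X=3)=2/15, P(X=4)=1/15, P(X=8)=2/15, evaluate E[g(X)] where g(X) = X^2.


E[X^2] = sum(g(x)*P(x))
= 1*1/3 + 4*1/3 + 9*2/15 + 16*1/15 + 64*2/15
= 187/15

187/15


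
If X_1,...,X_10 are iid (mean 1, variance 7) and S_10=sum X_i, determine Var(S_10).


By independence, Var(S_n) = n*Var(X_1) = 10*7 = 70

70


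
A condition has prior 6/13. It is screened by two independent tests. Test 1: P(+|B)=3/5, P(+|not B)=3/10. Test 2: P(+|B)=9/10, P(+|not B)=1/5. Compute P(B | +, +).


After test 1: P(+) = 3/5*6/13 + 3/10*7/13 = 57/130
P(B|+) = (18/65)/(57/130) = 12/19
After test 2 (use post1 as new prior): P(+) = 9/10*12/19 + 1/5*7/19 = 61/95
P(B|+,+) = (54/95)/(61/95) = 54/61

54/61


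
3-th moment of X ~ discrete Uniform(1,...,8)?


E[X^3] = (1/8) * sum(x^3 for x=1..8)
= 1296/8 = 162

162


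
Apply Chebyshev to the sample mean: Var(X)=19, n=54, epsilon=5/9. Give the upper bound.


Var(Xbar) = Var(X)/n = 19/54
Chebyshev: P(|Xbar-mu| >= 5/9) <= Var(Xbar)/(5/9)^2 = (19/54)/(25/81) = 57/50
Bound exceeds 1, so trivial bound: 1

1


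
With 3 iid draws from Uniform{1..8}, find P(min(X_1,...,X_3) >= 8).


P(min >= 8) = P(all X_i >= 8) = (P(X_1 >= 8))^3
= (1/8)^3 = 1/512

1/512


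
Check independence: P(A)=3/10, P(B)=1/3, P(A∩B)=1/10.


P(A)*P(B) = 3/10*1/3 = 1/10
P(A∩B) = 1/10, which equals P(A)P(B), so independent

Yes, A and B are independent


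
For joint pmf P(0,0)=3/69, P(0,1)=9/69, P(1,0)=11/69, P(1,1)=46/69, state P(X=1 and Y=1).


Read from table: P(X=1, Y=1) = 46/69 = 2/3

2/3


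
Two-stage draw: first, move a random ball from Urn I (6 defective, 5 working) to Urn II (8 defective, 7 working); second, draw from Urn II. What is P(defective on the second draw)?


P(transfer defective) = 6/11; P(transfer working) = 5/11
If defective transferred: Urn II has 9 defective of 16, so P(defective|defective moved) = 9/16
If working transferred: Urn II has 8 defective of 16, so P(defective|working moved) = 1/2
By total probability: P(defective) = 6/11*9/16 + 5/11*1/2 = 47/88

47/88


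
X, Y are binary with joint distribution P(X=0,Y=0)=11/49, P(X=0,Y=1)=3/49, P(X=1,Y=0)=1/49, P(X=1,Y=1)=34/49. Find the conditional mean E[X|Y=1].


P(Y=1) = 37/49
E[X|Y=1] = (0*3 + 1*34)/37 = 34/37

34/37


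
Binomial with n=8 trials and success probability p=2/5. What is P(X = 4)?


P(X=4) = C(8,4) * p^4 * (1-p)^4
= 70 * 16/625 * 81/625
= 18144/78125

18144/78125


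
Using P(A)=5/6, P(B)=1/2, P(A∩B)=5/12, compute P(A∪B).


P(A∪B) = P(A) + P(B) - P(A∩B)
= 5/6 + 1/2 - 5/12 = 11/12

11/12


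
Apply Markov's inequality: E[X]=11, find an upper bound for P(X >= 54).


Markov: P(X >= a) <= E[X]/a
P(X >= 54) <= 11/54

11/54


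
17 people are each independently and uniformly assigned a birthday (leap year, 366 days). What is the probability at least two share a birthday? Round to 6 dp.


P(all different) = prod((366-i)/366 for i=0..16) = 0.685712
P(at least one match) = 1 - 0.685712 = 0.314288

0.314288


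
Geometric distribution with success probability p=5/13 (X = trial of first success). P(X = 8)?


P(X=8) = (1-p)^7 * p = (8/13)^7 * 5/13
= 2097152/62748517 * 5/13 = 10485760/815730721

10485760/815730721


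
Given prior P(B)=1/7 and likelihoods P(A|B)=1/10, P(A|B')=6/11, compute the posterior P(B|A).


P(A) = P(A|B)P(B) + P(A|B')P(B') = 1/10*1/7 + 6/11*6/7 = 53/110
P(B|A) = P(A|B)P(B)/P(A) = (1/70)/(53/110) = 11/371

11/371


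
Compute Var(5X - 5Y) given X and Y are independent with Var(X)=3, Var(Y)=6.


Independence => Cov(X,Y)=0
Var(5X - 5Y) = 5^2*Var(X) + (-5)^2*Var(Y)
= 25*3 + 25*6 = 225

225


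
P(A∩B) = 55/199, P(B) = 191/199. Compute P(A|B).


P(A|B) = P(A∩B)/P(B) = (55/199)/(191/199) = 55/191

55/191


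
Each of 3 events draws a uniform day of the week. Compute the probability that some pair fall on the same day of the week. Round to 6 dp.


P(all different) = prod((7-i)/7 for i=0..2) = 0.612245
P(at least one match) = 1 - 0.612245 = 0.387755

0.387755


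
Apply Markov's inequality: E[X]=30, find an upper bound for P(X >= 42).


Markov: P(X >= a) <= E[X]/a
P(X >= 42) <= 30/42 = 5/7

5/7


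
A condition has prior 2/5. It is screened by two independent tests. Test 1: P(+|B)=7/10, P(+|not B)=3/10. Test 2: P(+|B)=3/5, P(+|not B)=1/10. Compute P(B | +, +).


After test 1: P(+) = 7/10*2/5 + 3/10*3/5 = 23/50
P(B|+) = (7/25)/(23/50) = 14/23
After test 2 (use post1 as new prior): P(+) = 3/5*14/23 + 1/10*9/23 = 93/230
P(B|+,+) = (42/115)/(93/230) = 28/31

28/31


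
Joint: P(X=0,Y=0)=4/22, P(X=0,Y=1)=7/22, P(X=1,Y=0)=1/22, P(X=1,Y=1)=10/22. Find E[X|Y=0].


P(Y=0) = 5/22
E[X|Y=0] = (0*4 + 1*1)/5 = 1/5

1/5


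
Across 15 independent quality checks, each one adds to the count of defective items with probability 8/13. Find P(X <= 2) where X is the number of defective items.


P(X<=2) = P(X=0) + P(X=1) + P(X=2)
= 30517578125/51185893014090757 + 732421875000/51185893014090757 + 8203125000000/51185893014090757
= 689697265625/3937376385699289

689697265625/3937376385699289


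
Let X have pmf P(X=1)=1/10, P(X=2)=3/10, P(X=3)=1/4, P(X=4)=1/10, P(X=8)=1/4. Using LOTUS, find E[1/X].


E[1/X] = sum(g(x)*P(x))
= 1*1/10 + 1/2*3/10 + 1/3*1/4 + 1/4*1/10 + 1/8*1/4
= 187/480

187/480


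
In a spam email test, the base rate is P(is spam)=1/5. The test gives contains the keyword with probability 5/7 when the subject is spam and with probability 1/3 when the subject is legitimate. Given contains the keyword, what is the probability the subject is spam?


P(A) = P(A|B)P(B) + P(A|B')P(B') = 5/7*1/5 + 1/3*4/5 = 43/105
P(B|A) = P(A|B)P(B)/P(A) = (1/7)/(43/105) = 15/43

15/43


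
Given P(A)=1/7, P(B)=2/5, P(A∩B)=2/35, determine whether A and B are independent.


P(A)*P(B) = 1/7*2/5 = 2/35
P(A∩B) = 2/35, which equals P(A)P(B), so independent

Yes, A and B are independent


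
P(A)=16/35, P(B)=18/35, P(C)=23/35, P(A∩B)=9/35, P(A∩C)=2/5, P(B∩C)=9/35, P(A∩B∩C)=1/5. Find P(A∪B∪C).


P(A∪B∪C) = P(A)+P(B)+P(C) - P(AB)-P(AC)-P(BC) + P(ABC)
= 16/35+18/35+23/35 - 9/35-2/5-9/35 + 1/5
= 32/35

32/35


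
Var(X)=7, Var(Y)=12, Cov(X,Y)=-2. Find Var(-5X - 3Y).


Var(-5X - 3Y) = (-5)^2*Var(X) + (-3)^2*Var(Y) + 2*(-5)*(-3)*Cov(X,Y)
= 25*7 + 9*12 + 30*(-2)
= 175 + 108 - 60 = 223

223


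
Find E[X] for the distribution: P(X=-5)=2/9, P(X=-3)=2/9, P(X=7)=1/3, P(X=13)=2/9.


E[X] = sum(x * P(x))
= -5*2/9 - 3*2/9 + 7*1/3 + 13*2/9
= 31/9

31/9


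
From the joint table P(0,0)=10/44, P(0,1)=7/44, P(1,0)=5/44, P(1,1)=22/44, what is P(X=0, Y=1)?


Read from table: P(X=0, Y=1) = 7/44

7/44


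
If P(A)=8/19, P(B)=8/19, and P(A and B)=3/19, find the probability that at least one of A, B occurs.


P(A∪B) = P(A) + P(B) - P(A∩B)
= 8/19 + 8/19 - 3/19 = 13/19

13/19


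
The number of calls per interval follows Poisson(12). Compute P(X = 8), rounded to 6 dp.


P(X=8) = e^(-12) * 12^8 / 8!
≈ 0.000006144212353 * 429981696 / 40320
≈ 0.065523

0.065523


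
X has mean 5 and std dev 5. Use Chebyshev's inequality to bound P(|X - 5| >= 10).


k = 10/5 = 2
Chebyshev: P(|X-mu| >= k*sigma) <= 1/k^2 = 1/2^2 = 1/4

1/4


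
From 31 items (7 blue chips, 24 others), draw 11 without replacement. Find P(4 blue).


P(X=4) = C(7,4)*C(24,7) / C(31,11)
= 35*346104 / 84672315
= 12113640/84672315 = 1672/11687

1672/11687


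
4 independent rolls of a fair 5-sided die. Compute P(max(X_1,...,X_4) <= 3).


P(max <= 3) = P(all X_i <= 3) = (P(X_1 <= 3))^4
= (3/5)^4 = 81/625

81/625


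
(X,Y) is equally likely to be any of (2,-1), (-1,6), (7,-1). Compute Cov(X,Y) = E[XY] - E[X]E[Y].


E[X]=8/3, E[Y]=4/3, E[XY]=-5
Cov(X,Y) = E[XY] - E[X]E[Y] = -5 - 8/3*4/3 = -77/9

-77/9


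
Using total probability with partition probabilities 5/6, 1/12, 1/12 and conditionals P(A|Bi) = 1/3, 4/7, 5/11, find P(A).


P(A) = P(A|B1)P(B1) + P(A|B2)P(B2) + P(A|B3)P(B3)
= 1/3*5/6 + 4/7*1/12 + 5/11*1/12
= 5/18 + 1/21 + 5/132 = 1007/2772

1007/2772


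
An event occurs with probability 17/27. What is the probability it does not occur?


P(A') = 1 - P(A) = 1 - 17/27 = 10/27

10/27


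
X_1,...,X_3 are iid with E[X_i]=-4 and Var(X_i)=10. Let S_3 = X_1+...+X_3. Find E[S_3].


E[S_n] = n*E[X_1] = 3*-4 = -12

-12


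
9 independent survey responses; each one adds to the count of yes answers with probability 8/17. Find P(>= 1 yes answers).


P(at least one) = 1 - P(none)
P(none) = (1 - 8/17)^9 = (9/17)^9 = 387420489/118587876497
P(at least one) = 1 - 387420489/118587876497 = 118200456008/118587876497

118200456008/118587876497


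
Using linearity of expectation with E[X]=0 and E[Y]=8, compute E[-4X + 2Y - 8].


E[-4X + 2Y - 8] = -4*E[X] + 2*E[Y] - 8
= (-4)*(0) + (2)*(8) + (-8)
= 0 + 16 - 8 = 8

8


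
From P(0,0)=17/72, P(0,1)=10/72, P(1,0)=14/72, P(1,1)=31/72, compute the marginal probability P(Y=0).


P(Y=0) = P(0,0)+P(1,0) = 17/72 + 14/72 = 31/72

31/72


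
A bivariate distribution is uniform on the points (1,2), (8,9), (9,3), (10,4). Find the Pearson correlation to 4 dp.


Cov(X,Y) = 3.7500, Var(X) = 12.5000, Var(Y) = 7.2500
rho = Cov/(sqrt(VarX)*sqrt(VarY)) = 0.3939

0.3939


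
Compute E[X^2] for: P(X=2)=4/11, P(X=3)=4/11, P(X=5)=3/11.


E[X^2] = sum(x^2 * P(x))
= 4*4/11 + 9*4/11 + 25*3/11
= 127/11

127/11


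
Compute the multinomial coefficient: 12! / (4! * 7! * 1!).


12! = 479001600
Denominator: 4!=24 * 7!=5040 * 1!=1
Coefficient = 479001600 / 120960 = 3960

3960


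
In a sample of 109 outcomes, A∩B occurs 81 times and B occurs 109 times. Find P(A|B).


P(A|B) = P(A∩B)/P(B) = (81/109)/(109/109) = 81/109

81/109


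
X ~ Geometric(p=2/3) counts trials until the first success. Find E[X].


For geometric (trials until first success), E[X] = 1/p = 1/(2/3) = 3/2

3/2


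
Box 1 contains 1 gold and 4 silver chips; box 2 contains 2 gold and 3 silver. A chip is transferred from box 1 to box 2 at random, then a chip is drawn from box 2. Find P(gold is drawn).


P(transfer gold) = 1/5; P(transfer silver) = 4/5
If gold transferred: Urn II has 3 gold of 6, so P(gold|gold moved) = 1/2
If silver transferred: Urn II has 2 gold of 6, so P(gold|silver moved) = 1/3
By total probability: P(gold) = 1/5*1/2 + 4/5*1/3 = 11/30

11/30


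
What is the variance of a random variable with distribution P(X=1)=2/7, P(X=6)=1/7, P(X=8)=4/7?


E[X] = 40/7, E[X^2] = 42
Var(X) = E[X^2] - (E[X])^2 = 42 - (40/7)^2 = 458/49

458/49


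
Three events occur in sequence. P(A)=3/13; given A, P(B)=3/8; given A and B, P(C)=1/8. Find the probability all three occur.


P(A∩B∩C) = P(A) * P(B|A) * P(C|A∩B)
= 3/13 * 3/8 * 1/8
= 9/104 * 1/8 = 9/832

9/832


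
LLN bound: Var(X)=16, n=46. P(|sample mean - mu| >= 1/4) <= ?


Var(Xbar) = Var(X)/n = 16/46
Chebyshev: P(|Xbar-mu| >= 1/4) <= Var(Xbar)/(1/4)^2 = (8/23)/(1/16) = 128/23
Bound exceeds 1, so trivial bound: 1

1


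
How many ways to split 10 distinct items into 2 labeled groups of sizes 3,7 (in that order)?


10! = 3628800
Denominator: 3!=6 * 7!=5040
Coefficient = 3628800 / 30240 = 120

120


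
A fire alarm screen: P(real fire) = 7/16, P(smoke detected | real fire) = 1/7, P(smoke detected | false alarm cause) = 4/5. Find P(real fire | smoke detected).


P(A) = P(A|B)P(B) + P(A|B')P(B') = 1/7*7/16 + 4/5*9/16 = 41/80
P(B|A) = P(A|B)P(B)/P(A) = (1/16)/(41/80) = 5/41

5/41


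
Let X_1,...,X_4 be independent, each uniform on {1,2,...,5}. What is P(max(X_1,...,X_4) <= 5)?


P(max <= 5) = P(all X_i <= 5) = (P(X_1 <= 5))^4
= (5/5)^4 = 1^4 = 1

1


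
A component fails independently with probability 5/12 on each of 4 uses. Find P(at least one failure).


P(at least one) = 1 - P(none)
P(none) = (1 - 5/12)^4 = (7/12)^4 = 2401/20736
P(at least one) = 1 - 2401/20736 = 18335/20736

18335/20736


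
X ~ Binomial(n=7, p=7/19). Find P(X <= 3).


P(X<=3) = P(X=0) + P(X=1) + P(X=2) + P(X=3)
= 35831808/893871739 + 146313216/893871739 + 256048128/893871739 + 248935680/893871739
= 687128832/893871739

687128832/893871739


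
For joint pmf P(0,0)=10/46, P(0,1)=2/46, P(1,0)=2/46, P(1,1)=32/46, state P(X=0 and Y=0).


Read from table: P(X=0, Y=0) = 10/46 = 5/23

5/23


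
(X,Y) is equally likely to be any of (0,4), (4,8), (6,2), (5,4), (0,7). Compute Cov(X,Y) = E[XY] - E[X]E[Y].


E[X]=3, E[Y]=5, E[XY]=64/5
Cov(X,Y) = E[XY] - E[X]E[Y] = 64/5 - 3*5 = -11/5

-11/5


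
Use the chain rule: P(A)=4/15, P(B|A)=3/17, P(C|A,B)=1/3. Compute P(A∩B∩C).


P(A∩B∩C) = P(A) * P(B|A) * P(C|A∩B)
= 4/15 * 3/17 * 1/3
= 4/85 * 1/3 = 4/255

4/255


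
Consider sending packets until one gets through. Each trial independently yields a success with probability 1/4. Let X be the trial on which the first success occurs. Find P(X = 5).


P(X=5) = (1-p)^4 * p = (3/4)^4 * 1/4
= 81/256 * 1/4 = 81/1024

81/1024


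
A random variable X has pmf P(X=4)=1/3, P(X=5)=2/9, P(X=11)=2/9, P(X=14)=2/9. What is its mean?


E[X] = sum(x * P(x))
= 4*1/3 + 5*2/9 + 11*2/9 + 14*2/9
= 8

8


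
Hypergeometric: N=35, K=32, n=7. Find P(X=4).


P(X=4) = C(32,4)*C(3,3) / C(35,7)
= 35960*1 / 6724520
= 35960/6724520 = 1/187

1/187


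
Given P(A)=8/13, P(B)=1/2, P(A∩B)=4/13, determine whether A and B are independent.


P(A)*P(B) = 8/13*1/2 = 4/13
P(A∩B) = 4/13, which equals P(A)P(B), so independent

Yes, A and B are independent


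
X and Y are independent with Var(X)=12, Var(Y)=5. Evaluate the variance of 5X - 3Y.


Independence => Cov(X,Y)=0
Var(5X - 3Y) = 5^2*Var(X) + (-3)^2*Var(Y)
= 25*12 + 9*5 = 345

345


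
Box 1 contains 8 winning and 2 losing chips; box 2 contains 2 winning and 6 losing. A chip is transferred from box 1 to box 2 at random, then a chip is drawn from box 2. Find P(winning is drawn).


P(transfer winning) = 8/10 = 4/5; P(transfer losing) = 1/5
If winning transferred: Urn II has 3 winning of 9, so P(winning|winning moved) = 1/3
If losing transferred: Urn II has 2 winning of 9, so P(winning|losing moved) = 2/9
By total probability: P(winning) = 4/5*1/3 + 1/5*2/9 = 14/45

14/45


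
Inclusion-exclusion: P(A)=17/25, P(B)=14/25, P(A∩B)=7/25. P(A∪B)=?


P(A∪B) = P(A) + P(B) - P(A∩B)
= 17/25 + 14/25 - 7/25 = 24/25

24/25


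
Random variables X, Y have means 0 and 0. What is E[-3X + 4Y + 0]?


E[-3X + 4Y + 0] = -3*E[X] + 4*E[Y] + 0
= (-3)*(0) + (4)*(0) + (0)
= 0 + 0 + 0 = 0

0


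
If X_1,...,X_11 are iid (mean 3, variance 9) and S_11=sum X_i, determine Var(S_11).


By independence, Var(S_n) = n*Var(X_1) = 11*9 = 99

99


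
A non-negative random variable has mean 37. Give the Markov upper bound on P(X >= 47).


Markov: P(X >= a) <= E[X]/a
P(X >= 47) <= 37/47

37/47


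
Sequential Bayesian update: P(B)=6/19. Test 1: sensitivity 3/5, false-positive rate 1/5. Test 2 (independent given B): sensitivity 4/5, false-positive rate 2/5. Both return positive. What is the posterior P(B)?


After test 1: P(+) = 3/5*6/19 + 1/5*13/19 = 31/95
P(B|+) = (18/95)/(31/95) = 18/31
After test 2 (use post1 as new prior): P(+) = 4/5*18/31 + 2/5*13/31 = 98/155
P(B|+,+) = (72/155)/(98/155) = 36/49

36/49


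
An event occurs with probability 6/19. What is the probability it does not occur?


P(A') = 1 - P(A) = 1 - 6/19 = 13/19

13/19


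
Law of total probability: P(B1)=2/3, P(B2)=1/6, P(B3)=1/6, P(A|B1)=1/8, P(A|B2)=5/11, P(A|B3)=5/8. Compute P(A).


P(A) = P(A|B1)P(B1) + P(A|B2)P(B2) + P(A|B3)P(B3)
= 1/8*2/3 + 5/11*1/6 + 5/8*1/6
= 1/12 + 5/66 + 5/48 = 139/528

139/528


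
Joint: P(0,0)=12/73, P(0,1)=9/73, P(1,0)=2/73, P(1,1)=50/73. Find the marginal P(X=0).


P(X=0) = P(0,0)+P(0,1) = 12/73 + 9/73 = 21/73

21/73


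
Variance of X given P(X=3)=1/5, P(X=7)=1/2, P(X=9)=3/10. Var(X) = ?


E[X] = 34/5, E[X^2] = 253/5
Var(X) = E[X^2] - (E[X])^2 = 253/5 - (34/5)^2 = 109/25

109/25


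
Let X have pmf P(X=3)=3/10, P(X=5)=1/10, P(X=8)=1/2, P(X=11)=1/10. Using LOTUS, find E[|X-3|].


E[|X-3|] = sum(g(x)*P(x))
= 0*3/10 + 2*1/10 + 5*1/2 + 8*1/10
= 7/2

7/2


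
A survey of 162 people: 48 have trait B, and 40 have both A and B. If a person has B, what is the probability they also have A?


P(A|B) = P(A∩B)/P(B) = (40/162)/(48/162) = 40/48 = 5/6

5/6


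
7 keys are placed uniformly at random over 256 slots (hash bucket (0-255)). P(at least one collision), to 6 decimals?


P(all different) = prod((256-i)/256 for i=0..6) = 0.920596
P(at least one match) = 1 - 0.920596 = 0.079404

0.079404


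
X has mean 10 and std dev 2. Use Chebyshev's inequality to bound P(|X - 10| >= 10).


k = 10/2 = 5
Chebyshev: P(|X-mu| >= k*sigma) <= 1/k^2 = 1/5^2 = 1/25

1/25


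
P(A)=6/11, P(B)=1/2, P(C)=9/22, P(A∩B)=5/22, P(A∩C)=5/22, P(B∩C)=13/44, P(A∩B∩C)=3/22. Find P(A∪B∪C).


P(A∪B∪C) = P(A)+P(B)+P(C) - P(AB)-P(AC)-P(BC) + P(ABC)
= 6/11+1/2+9/22 - 5/22-5/22-13/44 + 3/22
= 37/44

37/44


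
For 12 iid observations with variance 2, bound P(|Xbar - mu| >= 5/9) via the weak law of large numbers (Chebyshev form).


Var(Xbar) = Var(X)/n = 2/12
Chebyshev: P(|Xbar-mu| >= 5/9) <= Var(Xbar)/(5/9)^2 = (1/6)/(25/81) = 27/50

27/50


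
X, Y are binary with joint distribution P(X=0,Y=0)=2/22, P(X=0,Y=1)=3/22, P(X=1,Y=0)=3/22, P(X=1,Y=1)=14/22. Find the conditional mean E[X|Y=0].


P(Y=0) = 5/22
E[X|Y=0] = (0*2 + 1*3)/5 = 3/5

3/5


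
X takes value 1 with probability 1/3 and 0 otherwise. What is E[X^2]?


For Bernoulli: X in {0,1}
E[X^2] = 0^2*(1-1/3) + 1^2*1/3 = 1/3

1/3


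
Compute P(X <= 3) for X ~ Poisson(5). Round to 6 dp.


P(X<=3) = e^(-5)*5^0/0! + e^(-5)*5^1/1! + e^(-5)*5^2/2! + e^(-5)*5^3/3!
≈ 0.0067379470 + 0.0336897350 + 0.0842243375 + 0.1403738958
= 0.2650259153
≈ 0.265026

0.265026


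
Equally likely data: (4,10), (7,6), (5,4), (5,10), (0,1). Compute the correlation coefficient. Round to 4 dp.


Cov(X,Y) = 4.3600, Var(X) = 5.3600, Var(Y) = 12.1600
rho = Cov/(sqrt(VarX)*sqrt(VarY)) = 0.5401

0.5401


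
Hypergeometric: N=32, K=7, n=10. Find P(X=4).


P(X=4) = C(7,4)*C(25,6) / C(32,10)
= 35*177100 / 64512240
= 6198500/64512240 = 13475/140244

13475/140244


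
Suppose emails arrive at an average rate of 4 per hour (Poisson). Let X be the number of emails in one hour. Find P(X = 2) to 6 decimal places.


P(X=2) = e^(-4) * 4^2 / 2!
≈ 0.01831563889 * 16 / 2
≈ 0.146525

0.146525


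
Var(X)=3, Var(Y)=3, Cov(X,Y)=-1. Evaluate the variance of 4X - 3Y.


Var(4X - 3Y) = 4^2*Var(X) + (-3)^2*Var(Y) + 2*4*(-3)*Cov(X,Y)
= 16*3 + 9*3 - 24*(-1)
= 48 + 27 + 24 = 99

99


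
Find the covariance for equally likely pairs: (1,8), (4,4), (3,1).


E[X]=8/3, E[Y]=13/3, E[XY]=9
Cov(X,Y) = E[XY] - E[X]E[Y] = 9 - 8/3*13/3 = -23/9

-23/9


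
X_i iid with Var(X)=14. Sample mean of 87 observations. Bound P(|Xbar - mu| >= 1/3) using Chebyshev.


Var(Xbar) = Var(X)/n = 14/87
Chebyshev: P(|Xbar-mu| >= 1/3) <= Var(Xbar)/(1/3)^2 = (14/87)/(1/9) = 42/29
Bound exceeds 1, so trivial bound: 1

1


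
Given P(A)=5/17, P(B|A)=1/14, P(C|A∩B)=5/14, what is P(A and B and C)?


P(A∩B∩C) = P(A) * P(B|A) * P(C|A∩B)
= 5/17 * 1/14 * 5/14
= 5/238 * 5/14 = 25/3332

25/3332


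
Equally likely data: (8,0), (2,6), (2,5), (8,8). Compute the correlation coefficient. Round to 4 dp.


Cov(X,Y) = -2.2500, Var(X) = 9.0000, Var(Y) = 8.6875
rho = Cov/(sqrt(VarX)*sqrt(VarY)) = -0.2545

-0.2545


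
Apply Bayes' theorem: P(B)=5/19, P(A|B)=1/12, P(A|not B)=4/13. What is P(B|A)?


P(A) = P(A|B)P(B) + P(A|B')P(B') = 1/12*5/19 + 4/13*14/19 = 737/2964
P(B|A) = P(A|B)P(B)/P(A) = (5/228)/(737/2964) = 65/737

65/737


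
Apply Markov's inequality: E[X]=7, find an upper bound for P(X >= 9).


Markov: P(X >= a) <= E[X]/a
P(X >= 9) <= 7/9

7/9


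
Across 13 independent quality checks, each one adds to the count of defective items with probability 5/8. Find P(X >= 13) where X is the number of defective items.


P(X>=13) = P(X=13)
= 1220703125/549755813888
= 1220703125/549755813888

1220703125/549755813888


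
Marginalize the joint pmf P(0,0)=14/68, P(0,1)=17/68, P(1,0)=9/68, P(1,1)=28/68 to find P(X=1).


P(X=1) = P(1,0)+P(1,1) = 9/68 + 28/68 = 37/68

37/68


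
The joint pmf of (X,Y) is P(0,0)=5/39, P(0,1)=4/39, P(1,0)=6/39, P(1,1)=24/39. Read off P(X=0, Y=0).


Read from table: P(X=0, Y=0) = 5/39

5/39


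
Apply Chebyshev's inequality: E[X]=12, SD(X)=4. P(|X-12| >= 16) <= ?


k = 16/4 = 4
Chebyshev: P(|X-mu| >= k*sigma) <= 1/k^2 = 1/4^2 = 1/16

1/16


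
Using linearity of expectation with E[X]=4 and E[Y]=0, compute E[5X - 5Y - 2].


E[5X - 5Y - 2] = 5*E[X] - 5*E[Y] - 2
= (5)*(4) + (-5)*(0) + (-2)
= 20 + 0 - 2 = 18

18


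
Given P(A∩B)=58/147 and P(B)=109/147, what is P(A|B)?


P(A|B) = P(A∩B)/P(B) = (58/147)/(109/147) = 58/109

58/109


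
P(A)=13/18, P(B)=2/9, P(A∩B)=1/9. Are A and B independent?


P(A)*P(B) = 13/18*2/9 = 13/81
P(A∩B) = 1/9 != 13/81, so not independent

No, A and B are not independent


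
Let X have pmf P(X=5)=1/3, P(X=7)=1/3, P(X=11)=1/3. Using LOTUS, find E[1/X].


E[1/X] = sum(g(x)*P(x))
= 1/5*1/3 + 1/7*1/3 + 1/11*1/3
= 167/1155

167/1155


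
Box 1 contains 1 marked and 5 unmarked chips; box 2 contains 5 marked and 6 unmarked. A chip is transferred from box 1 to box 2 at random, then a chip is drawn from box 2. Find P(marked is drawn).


P(transfer marked) = 1/6; P(transfer unmarked) = 5/6
If marked transferred: Urn II has 6 marked of 12, so P(marked|marked moved) = 1/2
If unmarked transferred: Urn II has 5 marked of 12, so P(marked|unmarked moved) = 5/12
By total probability: P(marked) = 1/6*1/2 + 5/6*5/12 = 31/72

31/72


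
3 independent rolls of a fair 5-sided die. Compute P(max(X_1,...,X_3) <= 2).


P(max <= 2) = P(all X_i <= 2) = (P(X_1 <= 2))^3
= (2/5)^3 = 8/125

8/125


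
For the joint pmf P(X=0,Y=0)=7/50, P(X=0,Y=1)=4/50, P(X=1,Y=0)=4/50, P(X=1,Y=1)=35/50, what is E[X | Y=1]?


P(Y=1) = 39/50
E[X|Y=1] = (0*4 + 1*35)/39 = 35/39

35/39


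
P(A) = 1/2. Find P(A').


P(A') = 1 - P(A) = 1 - 1/2 = 1/2

1/2


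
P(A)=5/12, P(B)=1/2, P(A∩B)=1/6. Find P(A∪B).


P(A∪B) = P(A) + P(B) - P(A∩B)
= 5/12 + 1/2 - 1/6 = 3/4

3/4


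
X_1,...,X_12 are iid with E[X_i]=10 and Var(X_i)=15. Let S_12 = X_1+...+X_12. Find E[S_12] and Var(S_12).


E[S_n] = n*mu = 12*10 = 120
Var(S_n) = n*sigma^2 = 12*15 = 180

E[S_12]=120, Var(S_12)=180


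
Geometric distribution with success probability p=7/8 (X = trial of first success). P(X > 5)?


P(X > 5) = P(first 5 trials all fail) = (1-p)^5 = (1/8)^5 = 1/32768

1/32768


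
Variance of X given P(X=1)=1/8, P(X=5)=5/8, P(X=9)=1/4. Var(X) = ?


E[X] = 11/2, E[X^2] = 36
Var(X) = E[X^2] - (E[X])^2 = 36 - (11/2)^2 = 23/4

23/4


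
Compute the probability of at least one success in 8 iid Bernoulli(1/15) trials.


P(at least one) = 1 - P(none)
P(none) = (1 - 1/15)^8 = (14/15)^8 = 1475789056/2562890625
P(at least one) = 1 - 1475789056/2562890625 = 1087101569/2562890625

1087101569/2562890625


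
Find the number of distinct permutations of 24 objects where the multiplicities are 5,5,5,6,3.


24! = 620448401733239439360000
Denominator: 5!=120 * 5!=120 * 5!=120 * 6!=720 * 3!=6
Coefficient = 620448401733239439360000 / 7464960000 = 83114765750016

83114765750016


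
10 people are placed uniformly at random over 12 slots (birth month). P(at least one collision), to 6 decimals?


P(all different) = prod((12-i)/12 for i=0..9) = 0.003868
P(at least one match) = 1 - 0.003868 = 0.996132

0.996132


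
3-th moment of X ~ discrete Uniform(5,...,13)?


E[X^3] = (1/9) * sum(x^3 for x=5..13)
= 8181/9 = 909

909


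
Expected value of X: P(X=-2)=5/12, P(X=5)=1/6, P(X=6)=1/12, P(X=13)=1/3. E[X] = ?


E[X] = sum(x * P(x))
= -2*5/12 + 5*1/6 + 6*1/12 + 13*1/3
= 29/6

29/6


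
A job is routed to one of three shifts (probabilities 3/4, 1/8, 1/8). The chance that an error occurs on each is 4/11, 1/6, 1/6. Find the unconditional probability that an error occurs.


P(A) = P(A|B1)P(B1) + P(A|B2)P(B2) + P(A|B3)P(B3)
= 4/11*3/4 + 1/6*1/8 + 1/6*1/8
= 3/11 + 1/48 + 1/48 = 83/264

83/264


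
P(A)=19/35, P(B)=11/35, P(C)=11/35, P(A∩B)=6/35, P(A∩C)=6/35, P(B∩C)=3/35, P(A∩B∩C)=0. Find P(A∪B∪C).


P(A∪B∪C) = P(A)+P(B)+P(C) - P(AB)-P(AC)-P(BC) + P(ABC)
= 19/35+11/35+11/35 - 6/35-6/35-3/35 + 0
= 26/35

26/35


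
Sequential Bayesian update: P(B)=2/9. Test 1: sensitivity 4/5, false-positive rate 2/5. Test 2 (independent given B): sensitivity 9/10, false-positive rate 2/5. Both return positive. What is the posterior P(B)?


After test 1: P(+) = 4/5*2/9 + 2/5*7/9 = 22/45
P(B|+) = (8/45)/(22/45) = 4/11
After test 2 (use post1 as new prior): P(+) = 9/10*4/11 + 2/5*7/11 = 32/55
P(B|+,+) = (18/55)/(32/55) = 9/16

9/16
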